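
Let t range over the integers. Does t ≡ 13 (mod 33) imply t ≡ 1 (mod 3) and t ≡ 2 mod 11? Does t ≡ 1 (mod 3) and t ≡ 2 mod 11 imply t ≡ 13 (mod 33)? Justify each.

Forward direction. Suppose t ≡ 13 (mod 33); write t = 33j + 13. Since 3 ∣ 33, reducing mod 3 gives t ≡ 13 ≡ 1 (mod 3); since 11 ∣ 33, reducing mod 11 gives t ≡ 13 ≡ 2 (mod 11).

Converse. If t ≡ 1 (mod 3) and t ≡ 2 (mod 11), then by the Chinese remainder theorem t ≡ 13 (mod 33). This is exactly t ≡ 13 (mod 33).

Both directions hold; the statement is true.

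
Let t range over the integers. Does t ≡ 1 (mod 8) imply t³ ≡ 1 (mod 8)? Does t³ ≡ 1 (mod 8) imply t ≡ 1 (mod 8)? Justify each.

Forward direction. Suppose t ≡ 1 (mod 8). Write t = 8j + 1. Then (8j + 1)³ = 512j³ + 192j² + 24j + 1 = 8(64j³ + 24j² + 3j) + 1, so t³ ≡ 1 (mod 8).

Converse. Suppose t³ ≡ 1 (mod 8). The only residue r in {0, …, 7} with r³ ≡ 1 (mod 8) is r = 1, so t ≡ 1 (mod 8).

Both implications hold.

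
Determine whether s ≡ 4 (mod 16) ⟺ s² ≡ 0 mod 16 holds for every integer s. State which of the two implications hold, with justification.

(⇒) holds; (⇐) fails.

Converse. This fails: take s = 0. Then 0² = 0 ≡ 0 (mod 16), yet 0 ≡ 0 (mod 16), not 4.

Forward direction. Suppose s ≡ 4 (mod 16). Write s = 16j + 4. Then (16j + 4)² = 256j² + 128j + 16 = 16(16j² + 8j + 1) + 0, so s² ≡ 0 (mod 16).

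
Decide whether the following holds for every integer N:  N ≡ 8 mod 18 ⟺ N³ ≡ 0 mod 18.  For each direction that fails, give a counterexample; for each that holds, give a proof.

Neither implication holds.

Forward direction. This fails: take N = 8. Then 8 ≡ 8 (mod 18), but 8³ = 512 ≡ 8 (mod 18), not 0.

Converse. This fails: take N = 0. Then 0³ = 0 ≡ 0 (mod 18), yet 0 ≡ 0 (mod 18), not 8.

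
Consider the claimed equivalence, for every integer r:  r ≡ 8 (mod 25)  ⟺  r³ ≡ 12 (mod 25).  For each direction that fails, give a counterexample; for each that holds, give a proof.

[⇒] Suppose r ≡ 8 (mod 25). Write r = 25j + 8. Then (25j + 8)³ = 15625j³ + 15000j² + 4800j + 512 = 25(625j³ + 600j² + 192j + 20) + 12, so r³ ≡ 12 (mod 25).

[⇐] Conversely, suppose r³ ≡ 12 (mod 25). The only residue r in {0, …, 24} with r³ ≡ 12 (mod 25) is r = 8, so r ≡ 8 (mod 25).

Both directions hold; the statement is true.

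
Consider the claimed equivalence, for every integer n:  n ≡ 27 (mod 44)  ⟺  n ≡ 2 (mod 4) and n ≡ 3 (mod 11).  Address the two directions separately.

(⇒) fails and (⇐) fails.

(→) This fails: n = 27 gives 27 ≡ 27 (mod 44) but 27 ≡ 3 (mod 4), so the conjunction on the right does not hold.

(←) This fails: n = 14 satisfies both congruences on the right (14 ≡ 2 mod 4 and 14 ≡ 3 mod 11) yet 14 ≡ 14 (mod 44), not 27.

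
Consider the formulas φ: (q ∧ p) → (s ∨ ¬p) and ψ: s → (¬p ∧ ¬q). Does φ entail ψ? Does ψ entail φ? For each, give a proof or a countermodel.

[⇒] This fails. Under q = T, s = T, p = F, the left side is true but the right side is false.

[⇐] This fails. Under q = T, s = F, p = T, the left side is false but the right side is true.

Neither implication holds.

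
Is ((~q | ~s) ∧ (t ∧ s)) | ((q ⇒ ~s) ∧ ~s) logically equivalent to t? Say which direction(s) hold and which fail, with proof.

Both directions fail.

(⇒) This fails. Under q = F, t = F, s = F, the left side is true but the right side is false.

(⇐) This fails. Under q = T, t = T, s = T, the left side is false but the right side is true.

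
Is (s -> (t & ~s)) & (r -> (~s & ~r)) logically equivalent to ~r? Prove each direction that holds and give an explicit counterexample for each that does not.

Only the forward direction holds.

Forward direction. Assume the antecedent. If s is true, the antecedent cannot hold. If s is false, the antecedent forces (s = F, t = F, r = F) or (s = F, t = T, r = F), and ~r holds there. Either way ~r holds.

Converse. This fails. Under s = T, t = F, r = F, the left side is false but the right side is true.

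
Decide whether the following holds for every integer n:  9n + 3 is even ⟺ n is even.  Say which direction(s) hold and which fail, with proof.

Forward direction. This fails: n = 5 gives 9n + 3 = 48, which is even, but 5 is odd, not even.

Converse. This also fails: n = 6 is even, but 9n + 3 = 57 is odd, not even.

(⇒) fails and (⇐) fails.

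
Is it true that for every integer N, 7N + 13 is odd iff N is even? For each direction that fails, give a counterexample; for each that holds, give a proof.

The biconditional holds.

[⇒] Suppose 7N + 13 is odd. Since 7 is odd, 7N and N have the same parity, so 7N + 13 ≡ N + 13 (mod 2). As 13 is odd, 7N + 13 is odd exactly when N is even. Thus N is even.

[⇐] Conversely, suppose N is even; write N = 2j. Then 7N + 13 = 7·(2j) + 13 = 2·7j + 13, which is odd.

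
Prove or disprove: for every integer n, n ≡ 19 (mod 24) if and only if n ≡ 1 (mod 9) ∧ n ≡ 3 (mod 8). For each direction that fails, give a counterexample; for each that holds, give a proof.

(⇒) fails; (⇐) holds.

(⇒) This fails: n = 43 gives 43 ≡ 19 (mod 24) but 43 ≡ 7 (mod 9), so the conjunction on the right does not hold.

(⇐) Conversely, if n ≡ 1 (mod 9) and n ≡ 3 (mod 8), then by the Chinese remainder theorem n ≡ 19 (mod 72). Since 19 ≡ 19 (mod 24) and 24 ∣ 72, we get n ≡ 19 (mod 24).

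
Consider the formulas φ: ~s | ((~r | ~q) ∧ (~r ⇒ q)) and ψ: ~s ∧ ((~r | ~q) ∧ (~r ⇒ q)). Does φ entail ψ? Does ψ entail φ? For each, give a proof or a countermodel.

(⟹) This fails. Under q = F, r = F, s = F, the left side is true but the right side is false.

(⟸) Assume the antecedent. If q is true, the antecedent forces (q = T, r = F, s = F), and ~s | ((~r | ~q) ∧ (~r ⇒ q)) holds there. If q is false, the antecedent forces (q = F, r = T, s = F), and ~s | ((~r | ~q) ∧ (~r ⇒ q)) holds there. Either way ~s | ((~r | ~q) ∧ (~r ⇒ q)) holds.

The forward direction fails; the converse holds.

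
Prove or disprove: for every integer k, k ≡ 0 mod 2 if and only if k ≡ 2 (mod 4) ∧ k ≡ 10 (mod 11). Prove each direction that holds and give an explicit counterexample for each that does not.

Only the converse holds.

[⇐] If k ≡ 2 (mod 4) and k ≡ 10 (mod 11), then by the Chinese remainder theorem k ≡ 10 (mod 44). Since 10 ≡ 0 (mod 2) and 2 ∣ 44, we get k ≡ 0 (mod 2).

[⇒] This fails: k = 0 gives 0 ≡ 0 (mod 2) but 0 ≡ 0 (mod 4), so the conjunction on the right does not hold.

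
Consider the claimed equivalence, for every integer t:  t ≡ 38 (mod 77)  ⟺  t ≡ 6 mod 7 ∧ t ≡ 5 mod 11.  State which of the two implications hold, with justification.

Neither implication holds.

[⇒] This fails: t = 38 gives 38 ≡ 38 (mod 77) but 38 ≡ 3 (mod 7), so the conjunction on the right does not hold.

[⇐] This fails: t = 27 satisfies both congruences on the right (27 ≡ 6 mod 7 and 27 ≡ 5 mod 11) yet 27 ≡ 27 (mod 77), not 38.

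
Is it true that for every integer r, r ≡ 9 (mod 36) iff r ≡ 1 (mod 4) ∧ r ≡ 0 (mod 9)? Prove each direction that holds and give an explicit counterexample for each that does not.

Both implications hold.

(←) If r ≡ 1 (mod 4) and r ≡ 0 (mod 9), then by the Chinese remainder theorem r ≡ 9 (mod 36). This is exactly r ≡ 9 (mod 36).

(→) Suppose r ≡ 9 (mod 36); write r = 36j + 9. Since 4 ∣ 36, reducing mod 4 gives r ≡ 9 ≡ 1 (mod 4); since 9 ∣ 36, reducing mod 9 gives r ≡ 9 ≡ 0 (mod 9).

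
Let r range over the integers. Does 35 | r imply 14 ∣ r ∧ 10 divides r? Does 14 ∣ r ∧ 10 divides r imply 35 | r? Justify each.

(⟸) Suppose 14 ∣ r and 10 ∣ r. Any common multiple of 14 and 10 is a multiple of their lcm; here lcm(14, 10) = 14·10/gcd(14, 10) = 140/2 = 70, so 70 ∣ r. Since 35 ∣ 70, it follows that 35 ∣ r.

(⟹) This fails: take r = 35. Certainly 35 ∣ 35, but 14 ∤ 35.

Only the reverse direction holds.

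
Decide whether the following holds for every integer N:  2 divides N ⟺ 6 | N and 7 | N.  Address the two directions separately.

Forward direction. This fails: take N = 2. Certainly 2 ∣ 2, but 6 ∤ 2.

Converse. Suppose 6 ∣ N and 7 ∣ N. Any common multiple of 6 and 7 is a multiple of their lcm; here gcd(6, 7) = 1, so lcm(6, 7) = 6·7 = 42, so 42 ∣ N. Since 2 ∣ 42, it follows that 2 ∣ N.

(⇒) fails; (⇐) holds.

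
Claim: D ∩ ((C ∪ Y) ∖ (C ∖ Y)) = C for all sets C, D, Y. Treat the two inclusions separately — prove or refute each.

(⟹) This inclusion fails. Take C = ∅, D = {1}, Y = {1}; then 1 ∈ D ∩ ((C ∪ Y) ∖ (C ∖ Y)) but 1 ∉ C.

(⟸) This inclusion fails. Take C = {1}, D = ∅, Y = ∅; then 1 ∈ C but 1 ∉ D ∩ ((C ∪ Y) ∖ (C ∖ Y)).

Both inclusions fail.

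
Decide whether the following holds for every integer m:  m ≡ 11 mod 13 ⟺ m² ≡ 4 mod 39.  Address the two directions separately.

Neither implication holds.

[⇒] This fails: take m = 24. Then 24 ≡ 11 (mod 13), but 24² = 576 ≡ 30 (mod 39), not 4.

[⇐] This fails: take m = 2. Then 2² = 4 ≡ 4 (mod 39), yet 2 ≡ 2 (mod 13), not 11.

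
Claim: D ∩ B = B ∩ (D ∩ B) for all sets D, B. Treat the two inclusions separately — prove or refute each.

(⊆) Let x ∈ D ∩ B. Then x ∈ D ∩ B, from which x ∈ B ∩ (D ∩ B).

(⊇) Let x ∈ B ∩ (D ∩ B). Then x ∈ D ∩ B, from which x ∈ D ∩ B.

Both inclusions hold; the sets are equal.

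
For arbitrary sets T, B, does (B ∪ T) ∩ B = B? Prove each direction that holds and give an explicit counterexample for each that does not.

(⟸) Let x ∈ B. Then either x ∈ B and x ∉ T; or x ∈ T ∩ B. In each case x ∈ (B ∪ T) ∩ B, so B ⊆ (B ∪ T) ∩ B.

(⟹) Let x ∈ (B ∪ T) ∩ B. Then either x ∈ B and x ∉ T; or x ∈ T ∩ B. In each case x ∈ B, so (B ∪ T) ∩ B ⊆ B.

Both inclusions hold; the sets are equal.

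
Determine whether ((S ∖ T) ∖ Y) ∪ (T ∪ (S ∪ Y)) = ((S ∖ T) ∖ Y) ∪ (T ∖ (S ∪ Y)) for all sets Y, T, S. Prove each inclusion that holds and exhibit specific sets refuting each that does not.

(⊆) This inclusion fails. Take Y = {1}, T = ∅, S = ∅; then 1 ∈ ((S ∖ T) ∖ Y) ∪ (T ∪ (S ∪ Y)) but 1 ∉ ((S ∖ T) ∖ Y) ∪ (T ∖ (S ∪ Y)).

(⊇) Let x ∈ ((S ∖ T) ∖ Y) ∪ (T ∖ (S ∪ Y)). Then either x ∈ T and x ∉ Y, S; or x ∈ S and x ∉ Y, T. In each case x ∈ ((S ∖ T) ∖ Y) ∪ (T ∪ (S ∪ Y)), so ((S ∖ T) ∖ Y) ∪ (T ∖ (S ∪ Y)) ⊆ ((S ∖ T) ∖ Y) ∪ (T ∪ (S ∪ Y)).

(⊆) fails; (⊇) holds.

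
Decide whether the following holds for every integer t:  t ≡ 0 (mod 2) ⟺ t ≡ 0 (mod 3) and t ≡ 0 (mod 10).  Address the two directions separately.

[⇒] This fails: t = 2 gives 2 ≡ 0 (mod 2) but 2 ≡ 2 (mod 3), so the conjunction on the right does not hold.

[⇐] Conversely, if t ≡ 0 (mod 3) and t ≡ 0 (mod 10), then by the Chinese remainder theorem t ≡ 0 (mod 30). Since 0 ≡ 0 (mod 2) and 2 ∣ 30, we get t ≡ 0 (mod 2).

Only the reverse direction holds.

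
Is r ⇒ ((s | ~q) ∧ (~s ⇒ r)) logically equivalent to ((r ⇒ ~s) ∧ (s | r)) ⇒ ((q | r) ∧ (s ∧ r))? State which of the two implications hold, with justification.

Only the converse holds.

(←) Assume the antecedent. If r is true, the antecedent forces (r = T, s = T, q = F) or (r = T, s = T, q = T), and r ⇒ ((s | ~q) ∧ (~s ⇒ r)) holds there. If r is false, r ⇒ ((s | ~q) ∧ (~s ⇒ r)) reduces to true regardless of the other variables. Either way r ⇒ ((s | ~q) ∧ (~s ⇒ r)) holds.

(→) This fails. Under r = T, s = F, q = F, the left side is true but the right side is false.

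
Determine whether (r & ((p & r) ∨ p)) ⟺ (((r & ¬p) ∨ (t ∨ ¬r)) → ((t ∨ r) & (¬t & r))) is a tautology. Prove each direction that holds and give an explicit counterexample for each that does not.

(⇒) fails and (⇐) fails.

(⇒) This fails. Under r = T, t = T, p = T, the left side is true but the right side is false.

(⇐) This fails. Under r = T, t = F, p = F, the left side is false but the right side is true.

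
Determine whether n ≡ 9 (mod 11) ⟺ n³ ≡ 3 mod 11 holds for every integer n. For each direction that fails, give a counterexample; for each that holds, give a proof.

The biconditional holds.

[⇐] For the converse, argue contrapositively. If n ≢ 9 (mod 11), then n is congruent to one of 0, 1, 2, 3, 4, 5, 6, 7, 8, 10 modulo 11, and these give n³ ≡ 0, 1, 8, 5, 9, 4, 7, 2, 6, 10 respectively — never 3.

[⇒] Suppose n ≡ 9 (mod 11). Write n = 11j + 9. Then (11j + 9)³ = 1331j³ + 3267j² + 2673j + 729 = 11(121j³ + 297j² + 243j + 66) + 3, so n³ ≡ 3 (mod 11).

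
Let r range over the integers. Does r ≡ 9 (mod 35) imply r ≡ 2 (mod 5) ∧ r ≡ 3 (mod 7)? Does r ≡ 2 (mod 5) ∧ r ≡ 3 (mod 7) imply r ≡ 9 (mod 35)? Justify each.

(⟹) This fails: r = 9 gives 9 ≡ 9 (mod 35) but 9 ≡ 4 (mod 5), so the conjunction on the right does not hold.

(⟸) This fails: r = 17 satisfies both congruences on the right (17 ≡ 2 mod 5 and 17 ≡ 3 mod 7) yet 17 ≡ 17 (mod 35), not 9.

Both directions fail.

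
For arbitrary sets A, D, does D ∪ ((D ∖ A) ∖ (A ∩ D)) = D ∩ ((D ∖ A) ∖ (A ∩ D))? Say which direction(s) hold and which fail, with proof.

(⊆) This inclusion fails. Take A = {1}, D = {1}; then 1 ∈ D ∪ ((D ∖ A) ∖ (A ∩ D)) but 1 ∉ D ∩ ((D ∖ A) ∖ (A ∩ D)).

(⊇) Let x ∈ D ∩ ((D ∖ A) ∖ (A ∩ D)). Then x ∈ D and x ∉ A, from which x ∈ D ∪ ((D ∖ A) ∖ (A ∩ D)).

(⊆) fails; (⊇) holds.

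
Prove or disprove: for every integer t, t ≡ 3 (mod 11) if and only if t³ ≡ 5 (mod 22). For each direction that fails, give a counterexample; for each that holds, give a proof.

Forward direction. This fails: take t = 14. Then 14 ≡ 3 (mod 11), but 14³ = 2744 ≡ 16 (mod 22), not 5.

Converse. The residues r modulo 22 with r³ ≡ 5 (mod 22) are exactly {3}, and each is ≡ 3 (mod 11).

Not equivalent: only (⇐) holds.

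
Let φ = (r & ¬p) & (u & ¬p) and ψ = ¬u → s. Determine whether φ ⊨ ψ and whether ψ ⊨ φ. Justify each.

(⇒) holds; (⇐) fails.

Forward direction. Assume the antecedent. If p is true, the antecedent cannot hold. If p is false, the antecedent forces (p = F, s = F, r = T, u = T) or (p = F, s = T, r = T, u = T), and ¬u → s holds there. Either way ¬u → s holds.

Converse. This fails. Under p = F, s = T, r = F, u = F, the left side is false but the right side is true.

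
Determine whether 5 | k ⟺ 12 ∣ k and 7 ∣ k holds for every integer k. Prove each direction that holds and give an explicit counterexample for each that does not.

(→) This fails: take k = 5. Certainly 5 ∣ 5, but 12 ∤ 5.

(←) This fails: take k = 84. Both 12 ∣ 84 and 7 ∣ 84, yet 84 is not a multiple of 5 (since 84 = 16·5 + 4), so 5 ∤ 84.

(⇒) fails and (⇐) fails.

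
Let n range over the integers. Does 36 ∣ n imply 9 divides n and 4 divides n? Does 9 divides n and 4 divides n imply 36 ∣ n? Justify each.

Both implications hold.

(⇒) If 36 ∣ n, write n = 36q. Since 36 = 4·9, n = 9·(4q), so 9 ∣ n; and since 36 = 9·4, n = 4·(9q), so 4 ∣ n.

(⇐) Suppose 9 ∣ n and 4 ∣ n. Any common multiple of 9 and 4 is a multiple of their lcm; here gcd(9, 4) = 1, so lcm(9, 4) = 9·4 = 36, so 36 ∣ n.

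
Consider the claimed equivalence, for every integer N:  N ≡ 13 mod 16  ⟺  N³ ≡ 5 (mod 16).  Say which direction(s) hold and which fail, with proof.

Forward direction. Suppose N ≡ 13 mod 16. Write N = 16j + 13. Then (16j + 13)³ = 4096j³ + 9984j² + 8112j + 2197 = 16(256j³ + 624j² + 507j + 137) + 5, so N³ ≡ 5 (mod 16).

Converse. Suppose N³ ≡ 5 (mod 16). The only residue r in {0, …, 15} with r³ ≡ 5 (mod 16) is r = 13, so N ≡ 13 (mod 16).

The biconditional holds.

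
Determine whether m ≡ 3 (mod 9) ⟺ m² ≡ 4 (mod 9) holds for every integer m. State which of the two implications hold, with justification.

Both directions fail.

Forward direction. This fails: take m = 3. Then 3 ≡ 3 (mod 9), but 3² = 9 ≡ 0 (mod 9), not 4.

Converse. This fails: take m = 2. Then 2² = 4 ≡ 4 (mod 9), yet 2 ≡ 2 (mod 9), not 3.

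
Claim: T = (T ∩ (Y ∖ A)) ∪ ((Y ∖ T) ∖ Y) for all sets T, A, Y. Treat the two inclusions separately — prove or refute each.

Forward inclusion. This inclusion fails. Take T = {1}, A = ∅, Y = ∅; then 1 ∈ T but 1 ∉ (T ∩ (Y ∖ A)) ∪ ((Y ∖ T) ∖ Y).

Reverse inclusion. Let x ∈ (T ∩ (Y ∖ A)) ∪ ((Y ∖ T) ∖ Y). Then x ∈ T ∩ Y and x ∉ A, from which x ∈ T.

(⊆) fails; (⊇) holds.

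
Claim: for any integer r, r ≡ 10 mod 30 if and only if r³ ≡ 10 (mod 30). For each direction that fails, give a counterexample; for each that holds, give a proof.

(⇒) Suppose r ≡ 10 mod 30. Write r = 30j + 10. Then (30j + 10)³ = 27000j³ + 27000j² + 9000j + 1000 = 30(900j³ + 900j² + 300j + 33) + 10, so r³ ≡ 10 (mod 30).

(⇐) Conversely, suppose r³ ≡ 10 (mod 30). The only residue r in {0, …, 29} with r³ ≡ 10 (mod 30) is r = 10, so r ≡ 10 (mod 30).

Both directions hold.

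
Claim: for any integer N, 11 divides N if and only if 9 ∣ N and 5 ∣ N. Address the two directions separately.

(→) This fails: take N = 11. Certainly 11 ∣ 11, but 9 ∤ 11.

(←) This fails: take N = 45. Both 9 ∣ 45 and 5 ∣ 45, yet 45 is not a multiple of 11 (since 45 = 4·11 + 1), so 11 ∤ 45.

(⇒) fails and (⇐) fails.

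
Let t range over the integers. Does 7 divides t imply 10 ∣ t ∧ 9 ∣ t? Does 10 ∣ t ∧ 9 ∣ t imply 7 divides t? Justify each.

Neither implication holds.

(→) This fails: take t = 7. Certainly 7 ∣ 7, but 10 ∤ 7.

(←) This fails: take t = 90. Both 10 ∣ 90 and 9 ∣ 90, yet 90 is not a multiple of 7 (since 90 = 12·7 + 6), so 7 ∤ 90.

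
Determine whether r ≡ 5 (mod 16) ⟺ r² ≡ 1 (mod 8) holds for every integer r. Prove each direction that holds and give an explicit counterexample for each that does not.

Converse. This fails: take r = 1. Then 1² = 1 ≡ 1 (mod 8), yet 1 ≡ 1 (mod 16), not 5.

Forward direction. Suppose r ≡ 5 (mod 16). Then r² ≡ 5² = 25 (mod 16), and since 8 ∣ 16, also r² ≡ 1 (mod 8).

Only the forward implication holds.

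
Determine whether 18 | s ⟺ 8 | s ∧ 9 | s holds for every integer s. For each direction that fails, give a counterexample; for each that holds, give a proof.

Only the converse holds.

[⇒] This fails: take s = 18. Certainly 18 ∣ 18, but 8 ∤ 18.

[⇐] Suppose 8 ∣ s and 9 ∣ s. Any common multiple of 8 and 9 is a multiple of their lcm; here gcd(8, 9) = 1, so lcm(8, 9) = 8·9 = 72, so 72 ∣ s. Since 18 ∣ 72, it follows that 18 ∣ s.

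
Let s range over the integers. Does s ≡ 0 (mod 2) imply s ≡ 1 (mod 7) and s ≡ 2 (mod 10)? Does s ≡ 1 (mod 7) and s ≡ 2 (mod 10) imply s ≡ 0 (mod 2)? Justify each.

(⟹) This fails: s = 0 gives 0 ≡ 0 (mod 2) but 0 ≡ 0 (mod 7), so the conjunction on the right does not hold.

(⟸) Conversely, if s ≡ 1 (mod 7) and s ≡ 2 (mod 10), then by the Chinese remainder theorem s ≡ 22 (mod 70). Since 22 ≡ 0 (mod 2) and 2 ∣ 70, we get s ≡ 0 (mod 2).

Only the reverse direction holds.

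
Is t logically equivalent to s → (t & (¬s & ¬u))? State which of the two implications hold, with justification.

[⇒] This fails. Under t = T, u = F, s = T, the left side is true but the right side is false.

[⇐] This fails. Under t = F, u = F, s = F, the left side is false but the right side is true.

Neither implication holds.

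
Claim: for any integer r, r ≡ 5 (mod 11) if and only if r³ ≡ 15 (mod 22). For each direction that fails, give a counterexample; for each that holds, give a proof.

Only the converse holds.

[⇐] The residues r modulo 22 with r³ ≡ 15 (mod 22) are exactly {5}, and each is ≡ 5 (mod 11).

[⇒] This fails: take r = 16. Then 16 ≡ 5 (mod 11), but 16³ = 4096 ≡ 4 (mod 22), not 15.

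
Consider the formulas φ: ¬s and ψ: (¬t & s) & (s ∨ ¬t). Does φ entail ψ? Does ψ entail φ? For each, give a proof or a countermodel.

Neither implication holds.

(⇒) This fails. Under s = F, t = F, the left side is true but the right side is false.

(⇐) This fails. Under s = T, t = F, the left side is false but the right side is true.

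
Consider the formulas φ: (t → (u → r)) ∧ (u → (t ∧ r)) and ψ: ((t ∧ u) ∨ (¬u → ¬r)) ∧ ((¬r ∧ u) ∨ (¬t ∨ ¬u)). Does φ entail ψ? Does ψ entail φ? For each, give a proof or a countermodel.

Neither direction holds.

[⇒] This fails. Under r = T, u = F, t = F, the left side is true but the right side is false.

[⇐] This fails. Under r = F, u = T, t = F, the left side is false but the right side is true.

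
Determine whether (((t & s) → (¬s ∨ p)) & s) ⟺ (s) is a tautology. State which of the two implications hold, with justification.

Forward direction. Assume the antecedent. If s is true, s reduces to true regardless of the other variables. If s is false, the antecedent cannot hold. Either way s holds.

Converse. This fails. Under s = T, p = F, t = T, the left side is false but the right side is true.

Not equivalent: only (⇒) holds.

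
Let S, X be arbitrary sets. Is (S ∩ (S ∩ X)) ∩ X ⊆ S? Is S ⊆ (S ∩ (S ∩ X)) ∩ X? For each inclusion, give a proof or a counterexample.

The sets are not equal: only the forward inclusion holds.

Forward inclusion. Let x ∈ (S ∩ (S ∩ X)) ∩ X. Then x ∈ S ∩ X, from which x ∈ S.

Reverse inclusion. This inclusion fails. Take S = {1}, X = ∅; then 1 ∈ S but 1 ∉ (S ∩ (S ∩ X)) ∩ X.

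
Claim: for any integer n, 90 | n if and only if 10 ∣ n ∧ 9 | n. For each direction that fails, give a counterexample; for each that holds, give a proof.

The biconditional holds.

(⟹) If 90 ∣ n, write n = 90q. Since 90 = 9·10, n = 10·(9q), so 10 ∣ n; and since 90 = 10·9, n = 9·(10q), so 9 ∣ n.

(⟸) Suppose 10 ∣ n and 9 ∣ n. Any common multiple of 10 and 9 is a multiple of their lcm; here gcd(10, 9) = 1, so lcm(10, 9) = 10·9 = 90, so 90 ∣ n.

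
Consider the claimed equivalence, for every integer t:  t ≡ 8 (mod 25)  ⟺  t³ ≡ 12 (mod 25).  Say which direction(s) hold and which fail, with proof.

(→) Suppose t ≡ 8 (mod 25). Write t = 25j + 8. Then (25j + 8)³ = 15625j³ + 15000j² + 4800j + 512 = 25(625j³ + 600j² + 192j + 20) + 12, so t³ ≡ 12 (mod 25).

(←) Conversely, suppose t³ ≡ 12 (mod 25). The only residue r in {0, …, 24} with r³ ≡ 12 (mod 25) is r = 8, so t ≡ 8 (mod 25).

Equivalent; both directions hold.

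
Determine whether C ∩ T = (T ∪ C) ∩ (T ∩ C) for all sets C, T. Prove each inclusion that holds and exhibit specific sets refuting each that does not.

The two sets are equal.

(⟹) Let x ∈ C ∩ T. Then x ∈ C ∩ T, from which x ∈ (T ∪ C) ∩ (T ∩ C).

(⟸) Let x ∈ (T ∪ C) ∩ (T ∩ C). Then x ∈ C ∩ T, from which x ∈ C ∩ T.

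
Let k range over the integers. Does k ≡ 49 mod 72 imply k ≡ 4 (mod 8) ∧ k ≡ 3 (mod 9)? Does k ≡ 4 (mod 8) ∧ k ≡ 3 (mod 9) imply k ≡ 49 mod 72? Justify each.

Forward direction. This fails: k = 49 gives 49 ≡ 49 (mod 72) but 49 ≡ 1 (mod 8), so the conjunction on the right does not hold.

Converse. This fails: k = 12 satisfies both congruences on the right (12 ≡ 4 mod 8 and 12 ≡ 3 mod 9) yet 12 ≡ 12 (mod 72), not 49.

Neither implication holds.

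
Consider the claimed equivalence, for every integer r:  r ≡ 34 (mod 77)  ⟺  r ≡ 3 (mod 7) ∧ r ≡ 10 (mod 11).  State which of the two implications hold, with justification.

(⇒) fails and (⇐) fails.

(→) This fails: r = 34 gives 34 ≡ 34 (mod 77) but 34 ≡ 6 (mod 7), so the conjunction on the right does not hold.

(←) This fails: r = 10 satisfies both congruences on the right (10 ≡ 3 mod 7 and 10 ≡ 10 mod 11) yet 10 ≡ 10 (mod 77), not 34.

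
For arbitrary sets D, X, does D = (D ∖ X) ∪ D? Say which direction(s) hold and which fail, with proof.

(⊆) Let x ∈ D. Then either x ∈ D and x ∉ X; or x ∈ D ∩ X. In each case x ∈ (D ∖ X) ∪ D, so D ⊆ (D ∖ X) ∪ D.

(⊇) Let x ∈ (D ∖ X) ∪ D. Then either x ∈ D and x ∉ X; or x ∈ D ∩ X. In each case x ∈ D, so (D ∖ X) ∪ D ⊆ D.

Both inclusions hold; the sets are equal.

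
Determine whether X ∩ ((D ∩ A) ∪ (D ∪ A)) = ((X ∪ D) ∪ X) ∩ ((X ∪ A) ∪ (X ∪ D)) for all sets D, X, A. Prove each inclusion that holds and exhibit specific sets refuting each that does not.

(⊆) holds; (⊇) fails.

(⟹) Let x ∈ X ∩ ((D ∩ A) ∪ (D ∪ A)). Then either x ∈ D ∩ X and x ∉ A; or x ∈ X ∩ A and x ∉ D; or x ∈ D ∩ X ∩ A. In each case x ∈ ((X ∪ D) ∪ X) ∩ ((X ∪ A) ∪ (X ∪ D)), so X ∩ ((D ∩ A) ∪ (D ∪ A)) ⊆ ((X ∪ D) ∪ X) ∩ ((X ∪ A) ∪ (X ∪ D)).

(⟸) This inclusion fails. Take D = {1}, X = ∅, A = ∅; then 1 ∈ ((X ∪ D) ∪ X) ∩ ((X ∪ A) ∪ (X ∪ D)) but 1 ∉ X ∩ ((D ∩ A) ∪ (D ∪ A)).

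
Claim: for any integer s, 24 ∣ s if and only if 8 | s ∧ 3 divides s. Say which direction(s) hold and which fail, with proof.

Equivalent; both directions hold.

(⟸) Suppose 8 ∣ s and 3 ∣ s. Any common multiple of 8 and 3 is a multiple of their lcm; here gcd(8, 3) = 1, so lcm(8, 3) = 8·3 = 24, so 24 ∣ s.

(⟹) If 24 ∣ s, write s = 24q. Since 24 = 3·8, s = 8·(3q), so 8 ∣ s; and since 24 = 8·3, s = 3·(8q), so 3 ∣ s.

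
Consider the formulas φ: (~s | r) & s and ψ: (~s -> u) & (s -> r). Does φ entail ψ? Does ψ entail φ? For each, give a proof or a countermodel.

(⇒) holds; (⇐) fails.

(→) Assume the antecedent. If s is true, the antecedent forces (s = T, r = T, u = F) or (s = T, r = T, u = T), and (~s -> u) & (s -> r) holds there. If s is false, the antecedent cannot hold. Either way (~s -> u) & (s -> r) holds.

(←) This fails. Under s = F, r = F, u = T, the left side is false but the right side is true.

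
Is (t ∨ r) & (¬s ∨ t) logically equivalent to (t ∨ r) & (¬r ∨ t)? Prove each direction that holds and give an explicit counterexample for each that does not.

(⇒) fails; (⇐) holds.

Converse. Assume the antecedent. If t is true, (t ∨ r) & (¬s ∨ t) reduces to true regardless of the other variables. If t is false, the antecedent cannot hold. Either way (t ∨ r) & (¬s ∨ t) holds.

Forward direction. This fails. Under t = F, r = T, s = F, the left side is true but the right side is false.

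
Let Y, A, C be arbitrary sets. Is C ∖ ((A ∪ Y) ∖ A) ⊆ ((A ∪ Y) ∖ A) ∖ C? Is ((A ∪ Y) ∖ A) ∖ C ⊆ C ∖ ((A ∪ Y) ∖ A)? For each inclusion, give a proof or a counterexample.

Forward inclusion. This inclusion fails. Take Y = ∅, A = ∅, C = {1}; then 1 ∈ C ∖ ((A ∪ Y) ∖ A) but 1 ∉ ((A ∪ Y) ∖ A) ∖ C.

Reverse inclusion. This inclusion fails. Take Y = {1}, A = ∅, C = ∅; then 1 ∈ ((A ∪ Y) ∖ A) ∖ C but 1 ∉ C ∖ ((A ∪ Y) ∖ A).

Both inclusions fail.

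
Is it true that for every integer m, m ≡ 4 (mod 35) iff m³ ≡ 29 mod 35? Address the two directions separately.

[⇒] Suppose m ≡ 4 (mod 35). Write m = 35j + 4. Then (35j + 4)³ = 42875j³ + 14700j² + 1680j + 64 = 35(1225j³ + 420j² + 48j + 1) + 29, so m³ ≡ 29 (mod 35).

[⇐] This fails: take m = 9. Then 9³ = 729 ≡ 29 (mod 35), yet 9 ≡ 9 (mod 35), not 4.

Not equivalent: only (⇒) holds.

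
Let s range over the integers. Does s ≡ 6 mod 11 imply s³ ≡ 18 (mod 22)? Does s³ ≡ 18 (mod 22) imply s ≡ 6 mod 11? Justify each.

Not equivalent: only (⇐) holds.

(⟹) This fails: take s = 17. Then 17 ≡ 6 (mod 11), but 17³ = 4913 ≡ 7 (mod 22), not 18.

(⟸) Conversely, the residues r modulo 22 with r³ ≡ 18 (mod 22) are exactly {6}, and each is ≡ 6 (mod 11).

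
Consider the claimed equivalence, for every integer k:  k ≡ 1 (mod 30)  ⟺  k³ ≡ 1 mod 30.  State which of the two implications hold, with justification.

Equivalent; both directions hold.

(⟸) Suppose k³ ≡ 1 (mod 30). The only residue r in {0, …, 29} with r³ ≡ 1 (mod 30) is r = 1, so k ≡ 1 (mod 30).

(⟹) Suppose k ≡ 1 (mod 30). Write k = 30j + 1. Then (30j + 1)³ = 27000j³ + 2700j² + 90j + 1 = 30(900j³ + 90j² + 3j) + 1, so k³ ≡ 1 (mod 30).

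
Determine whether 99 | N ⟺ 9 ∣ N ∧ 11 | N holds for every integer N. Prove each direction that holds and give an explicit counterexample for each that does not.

Both directions hold.

Forward direction. If 99 ∣ N, write N = 99q. Since 99 = 11·9, N = 9·(11q), so 9 ∣ N; and since 99 = 9·11, N = 11·(9q), so 11 ∣ N.

Converse. Suppose 9 ∣ N and 11 ∣ N. Any common multiple of 9 and 11 is a multiple of their lcm; here gcd(9, 11) = 1, so lcm(9, 11) = 9·11 = 99, so 99 ∣ N.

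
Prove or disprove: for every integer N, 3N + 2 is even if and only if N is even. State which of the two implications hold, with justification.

Both directions hold; the statement is true.

Forward direction. Suppose 3N + 2 is even. Since 3 is odd, 3N and N have the same parity, so 3N + 2 ≡ N + 2 (mod 2). As 2 is even, 3N + 2 is even exactly when N is even. Thus N is even.

Converse. Suppose N is even; write N = 2j. Then 3N + 2 = 3·(2j) + 2 = 2·3j + 2, which is even.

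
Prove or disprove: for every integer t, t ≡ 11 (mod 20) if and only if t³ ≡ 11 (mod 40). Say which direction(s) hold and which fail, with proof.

[⇒] This fails: take t = 31. Then 31 ≡ 11 (mod 20), but 31³ = 29791 ≡ 31 (mod 40), not 11.

[⇐] Conversely, the residues r modulo 40 with r³ ≡ 11 (mod 40) are exactly {11}, and each is ≡ 11 (mod 20).

Not equivalent: only (⇐) holds.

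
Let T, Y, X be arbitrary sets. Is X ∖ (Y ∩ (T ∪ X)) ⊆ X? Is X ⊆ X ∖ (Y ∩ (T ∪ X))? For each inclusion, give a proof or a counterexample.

Only the forward inclusion holds.

(⟹) Let x ∈ X ∖ (Y ∩ (T ∪ X)). Then either x ∈ X and x ∉ T, Y; or x ∈ T ∩ X and x ∉ Y. In each case x ∈ X, so X ∖ (Y ∩ (T ∪ X)) ⊆ X.

(⟸) This inclusion fails. Take T = ∅, Y = {1}, X = {1}; then 1 ∈ X but 1 ∉ X ∖ (Y ∩ (T ∪ X)).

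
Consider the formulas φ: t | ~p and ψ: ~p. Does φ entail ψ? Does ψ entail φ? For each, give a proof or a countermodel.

(⟹) This fails. Under t = T, p = T, the left side is true but the right side is false.

(⟸) Assume the antecedent. If t is true, t | ~p reduces to true regardless of the other variables. If t is false, the antecedent forces (t = F, p = F), and t | ~p holds there. Either way t | ~p holds.

Only the reverse direction holds.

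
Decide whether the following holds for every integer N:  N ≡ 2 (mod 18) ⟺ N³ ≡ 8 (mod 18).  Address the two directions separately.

Not equivalent: only (⇒) holds.

(⟸) This fails: take N = 8. Then 8³ = 512 ≡ 8 (mod 18), yet 8 ≡ 8 (mod 18), not 2.

(⟹) Suppose N ≡ 2 (mod 18). Write N = 18j + 2. Then (18j + 2)³ = 5832j³ + 1944j² + 216j + 8 = 18(324j³ + 108j² + 12j) + 8, so N³ ≡ 8 (mod 18).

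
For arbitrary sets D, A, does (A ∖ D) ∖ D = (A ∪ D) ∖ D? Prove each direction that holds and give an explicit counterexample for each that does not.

Both inclusions hold.

Forward inclusion. Let x ∈ (A ∖ D) ∖ D. Then x ∈ A and x ∉ D, from which x ∈ (A ∪ D) ∖ D.

Reverse inclusion. Let x ∈ (A ∪ D) ∖ D. Then x ∈ A and x ∉ D, from which x ∈ (A ∖ D) ∖ D.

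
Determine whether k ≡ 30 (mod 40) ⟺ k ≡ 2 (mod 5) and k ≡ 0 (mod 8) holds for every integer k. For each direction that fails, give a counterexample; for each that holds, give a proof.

Neither implication holds.

(⟹) This fails: k = 30 gives 30 ≡ 30 (mod 40) but 30 ≡ 0 (mod 5), so the conjunction on the right does not hold.

(⟸) This fails: k = 32 satisfies both congruences on the right (32 ≡ 2 mod 5 and 32 ≡ 0 mod 8) yet 32 ≡ 32 (mod 40), not 30.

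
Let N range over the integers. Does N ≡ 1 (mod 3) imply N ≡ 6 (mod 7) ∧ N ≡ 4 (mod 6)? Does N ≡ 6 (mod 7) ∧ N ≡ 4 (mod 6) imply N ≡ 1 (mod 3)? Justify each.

Not equivalent: only (⇐) holds.

(→) This fails: N = 1 gives 1 ≡ 1 (mod 3) but 1 ≡ 1 (mod 7), so the conjunction on the right does not hold.

(←) Conversely, if N ≡ 6 (mod 7) and N ≡ 4 (mod 6), then by the Chinese remainder theorem N ≡ 34 (mod 42). Since 34 ≡ 1 (mod 3) and 3 ∣ 42, we get N ≡ 1 (mod 3).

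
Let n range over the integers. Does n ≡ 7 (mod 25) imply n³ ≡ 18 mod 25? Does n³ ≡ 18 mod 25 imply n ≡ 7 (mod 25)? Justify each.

(⇒) Suppose n ≡ 7 (mod 25). Write n = 25j + 7. Then (25j + 7)³ = 15625j³ + 13125j² + 3675j + 343 = 25(625j³ + 525j² + 147j + 13) + 18, so n³ ≡ 18 (mod 25).

(⇐) Conversely, suppose n³ ≡ 18 (mod 25). The only residue r in {0, …, 24} with r³ ≡ 18 (mod 25) is r = 7, so n ≡ 7 (mod 25).

Both implications hold.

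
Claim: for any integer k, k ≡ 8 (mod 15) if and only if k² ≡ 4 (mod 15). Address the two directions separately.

Not equivalent: only (⇒) holds.

(⇒) Suppose k ≡ 8 (mod 15). Write k = 15j + 8. Then (15j + 8)² = 225j² + 240j + 64 = 15(15j² + 16j + 4) + 4, so k² ≡ 4 (mod 15).

(⇐) This fails: take k = 2. Then 2² = 4 ≡ 4 (mod 15), yet 2 ≡ 2 (mod 15), not 8.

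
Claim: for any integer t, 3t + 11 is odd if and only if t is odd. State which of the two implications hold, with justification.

(⇒) This fails: t = 4 gives 3t + 11 = 23, which is odd, but 4 is even, not odd.

(⇐) This also fails: t = 5 is odd, but 3t + 11 = 26 is even, not odd.

Both directions fail.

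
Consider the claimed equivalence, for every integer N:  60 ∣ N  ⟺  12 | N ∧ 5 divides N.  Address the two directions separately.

(→) If 60 ∣ N, write N = 60q. Since 60 = 5·12, N = 12·(5q), so 12 ∣ N; and since 60 = 12·5, N = 5·(12q), so 5 ∣ N.

(←) Suppose 12 ∣ N and 5 ∣ N. Any common multiple of 12 and 5 is a multiple of their lcm; here gcd(12, 5) = 1, so lcm(12, 5) = 12·5 = 60, so 60 ∣ N.

Equivalent; both directions hold.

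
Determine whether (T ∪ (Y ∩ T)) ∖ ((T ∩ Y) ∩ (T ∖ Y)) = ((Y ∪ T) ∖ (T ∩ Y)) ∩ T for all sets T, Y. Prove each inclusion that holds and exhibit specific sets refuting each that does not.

(⟹) This inclusion fails. Take T = {1}, Y = {1}; then 1 ∈ (T ∪ (Y ∩ T)) ∖ ((T ∩ Y) ∩ (T ∖ Y)) but 1 ∉ ((Y ∪ T) ∖ (T ∩ Y)) ∩ T.

(⟸) Let x ∈ ((Y ∪ T) ∖ (T ∩ Y)) ∩ T. Then x ∈ T and x ∉ Y, from which x ∈ (T ∪ (Y ∩ T)) ∖ ((T ∩ Y) ∩ (T ∖ Y)).

Only the reverse inclusion holds.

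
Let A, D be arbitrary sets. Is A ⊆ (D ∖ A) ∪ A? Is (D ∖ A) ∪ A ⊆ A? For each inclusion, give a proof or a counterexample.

Reverse inclusion. This inclusion fails. Take A = ∅, D = {1}; then 1 ∈ (D ∖ A) ∪ A but 1 ∉ A.

Forward inclusion. Let x ∈ A. Then either x ∈ A and x ∉ D; or x ∈ A ∩ D. In each case x ∈ (D ∖ A) ∪ A, so A ⊆ (D ∖ A) ∪ A.

(⊆) holds; (⊇) fails.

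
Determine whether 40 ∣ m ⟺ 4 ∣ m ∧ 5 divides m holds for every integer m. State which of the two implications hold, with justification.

Not equivalent: only (⇒) holds.

Forward direction. If 40 ∣ m, write m = 40q. Since 40 = 10·4, m = 4·(10q), so 4 ∣ m; and since 40 = 8·5, m = 5·(8q), so 5 ∣ m.

Converse. This fails: take m = 20. Both 4 ∣ 20 and 5 ∣ 20, yet 20 is not a multiple of 40 (since 20 = 0·40 + 20), so 40 ∤ 20.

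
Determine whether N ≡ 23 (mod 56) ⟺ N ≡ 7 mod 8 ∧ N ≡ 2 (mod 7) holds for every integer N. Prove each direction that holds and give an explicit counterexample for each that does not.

Both directions hold; the statement is true.

(⇐) If N ≡ 7 (mod 8) and N ≡ 2 (mod 7), then by the Chinese remainder theorem N ≡ 23 (mod 56). This is exactly N ≡ 23 (mod 56).

(⇒) Suppose N ≡ 23 (mod 56); write N = 56j + 23. Since 8 ∣ 56, reducing mod 8 gives N ≡ 23 ≡ 7 (mod 8); since 7 ∣ 56, reducing mod 7 gives N ≡ 23 ≡ 2 (mod 7).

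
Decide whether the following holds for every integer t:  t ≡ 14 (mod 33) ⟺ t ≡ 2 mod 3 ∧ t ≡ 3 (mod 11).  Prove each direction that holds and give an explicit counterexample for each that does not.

Equivalent; both directions hold.

(⟹) Suppose t ≡ 14 (mod 33); write t = 33j + 14. Since 3 ∣ 33, reducing mod 3 gives t ≡ 14 ≡ 2 (mod 3); since 11 ∣ 33, reducing mod 11 gives t ≡ 14 ≡ 3 (mod 11).

(⟸) Conversely, if t ≡ 2 (mod 3) and t ≡ 3 (mod 11), then by the Chinese remainder theorem t ≡ 14 (mod 33). This is exactly t ≡ 14 (mod 33).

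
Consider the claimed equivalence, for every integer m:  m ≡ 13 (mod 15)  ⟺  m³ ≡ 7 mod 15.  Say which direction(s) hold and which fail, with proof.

Both directions hold.

[⇒] Suppose m ≡ 13 (mod 15). Write m = 15j + 13. Then (15j + 13)³ = 3375j³ + 8775j² + 7605j + 2197 = 15(225j³ + 585j² + 507j + 146) + 7, so m³ ≡ 7 (mod 15).

[⇐] Conversely, suppose m³ ≡ 7 (mod 15). The only residue r in {0, …, 14} with r³ ≡ 7 (mod 15) is r = 13, so m ≡ 13 (mod 15).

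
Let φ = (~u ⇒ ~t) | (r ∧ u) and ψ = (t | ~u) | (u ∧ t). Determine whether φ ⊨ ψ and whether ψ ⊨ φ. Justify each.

(⇒) fails and (⇐) fails.

(⇒) This fails. Under r = F, t = F, u = T, the left side is true but the right side is false.

(⇐) This fails. Under r = F, t = T, u = F, the left side is false but the right side is true.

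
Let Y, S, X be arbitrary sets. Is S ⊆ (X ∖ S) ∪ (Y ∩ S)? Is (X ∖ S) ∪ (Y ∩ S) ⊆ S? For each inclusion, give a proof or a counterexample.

Neither inclusion holds.

Forward inclusion. This inclusion fails. Take Y = ∅, S = {1}, X = ∅; then 1 ∈ S but 1 ∉ (X ∖ S) ∪ (Y ∩ S).

Reverse inclusion. This inclusion fails. Take Y = ∅, S = ∅, X = {1}; then 1 ∈ (X ∖ S) ∪ (Y ∩ S) but 1 ∉ S.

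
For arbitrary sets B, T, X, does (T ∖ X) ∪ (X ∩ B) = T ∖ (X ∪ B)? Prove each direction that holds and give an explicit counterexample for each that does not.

Reverse inclusion. Let x ∈ T ∖ (X ∪ B). Then x ∈ T and x ∉ B, X, from which x ∈ (T ∖ X) ∪ (X ∩ B).

Forward inclusion. This inclusion fails. Take B = {1}, T = {1}, X = ∅; then 1 ∈ (T ∖ X) ∪ (X ∩ B) but 1 ∉ T ∖ (X ∪ B).

Only the reverse inclusion holds.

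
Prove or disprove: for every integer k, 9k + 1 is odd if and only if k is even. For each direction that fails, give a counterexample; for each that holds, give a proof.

[⇐] Suppose k is even; write k = 2j. Then 9k + 1 = 9·(2j) + 1 = 2·9j + 1, which is odd.

[⇒] Suppose 9k + 1 is odd. Since 9 is odd, 9k and k have the same parity, so 9k + 1 ≡ k + 1 (mod 2). As 1 is odd, 9k + 1 is odd exactly when k is even. Thus k is even.

Both implications hold.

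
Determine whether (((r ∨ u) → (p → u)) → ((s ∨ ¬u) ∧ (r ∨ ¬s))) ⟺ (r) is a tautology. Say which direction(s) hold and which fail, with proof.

(→) This fails. Under p = F, r = F, s = F, u = F, the left side is true but the right side is false.

(←) This fails. Under p = F, r = T, s = F, u = T, the left side is false but the right side is true.

Neither implication holds.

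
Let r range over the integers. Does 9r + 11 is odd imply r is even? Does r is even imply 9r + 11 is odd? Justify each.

Both directions hold; the statement is true.

Forward direction. Suppose 9r + 11 is odd. Since 9 is odd, 9r and r have the same parity, so 9r + 11 ≡ r + 11 (mod 2). As 11 is odd, 9r + 11 is odd exactly when r is even. Thus r is even.

Converse. Suppose r is even; write r = 2j. Then 9r + 11 = 9·(2j) + 11 = 2·9j + 11, which is odd.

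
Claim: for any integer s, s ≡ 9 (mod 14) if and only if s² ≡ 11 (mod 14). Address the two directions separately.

Only the forward direction holds.

(→) Suppose s ≡ 9 (mod 14). Write s = 14j + 9. Then (14j + 9)² = 196j² + 252j + 81 = 14(14j² + 18j + 5) + 11, so s² ≡ 11 (mod 14).

(←) This fails: take s = 5. Then 5² = 25 ≡ 11 (mod 14), yet 5 ≡ 5 (mod 14), not 9.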